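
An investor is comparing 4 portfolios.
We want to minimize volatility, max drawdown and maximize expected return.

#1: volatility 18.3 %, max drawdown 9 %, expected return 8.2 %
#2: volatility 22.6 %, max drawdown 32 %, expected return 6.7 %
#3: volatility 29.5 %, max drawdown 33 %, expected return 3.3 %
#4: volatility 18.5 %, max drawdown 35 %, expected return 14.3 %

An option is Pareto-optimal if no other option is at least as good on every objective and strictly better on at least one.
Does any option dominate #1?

#2: worse on volatility (22.6 vs 18.3).
#3: worse on volatility (29.5 vs 18.3).
#4: worse on volatility (18.5 vs 18.3).
No option is at least as good as #1 on every objective and strictly better on one.

No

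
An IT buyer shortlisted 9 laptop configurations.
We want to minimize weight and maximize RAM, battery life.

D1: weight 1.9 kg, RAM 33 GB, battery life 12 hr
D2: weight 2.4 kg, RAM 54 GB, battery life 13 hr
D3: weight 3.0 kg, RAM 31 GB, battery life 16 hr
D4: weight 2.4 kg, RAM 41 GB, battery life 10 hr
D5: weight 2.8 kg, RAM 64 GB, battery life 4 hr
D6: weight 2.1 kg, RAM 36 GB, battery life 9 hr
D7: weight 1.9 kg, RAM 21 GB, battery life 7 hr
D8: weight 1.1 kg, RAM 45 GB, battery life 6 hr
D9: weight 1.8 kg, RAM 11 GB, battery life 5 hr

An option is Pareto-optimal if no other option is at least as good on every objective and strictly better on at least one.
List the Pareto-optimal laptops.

D1, D2, D3, D5, D6, D8

D1: not dominated.
D2: not dominated.
D3: not dominated (best battery life).
D4: dominated by D2 (weight 2.4≤2.4, RAM 54≥41, battery life 13≥10).
D5: not dominated (best RAM).
D6: not dominated.
D7: dominated by D1 (weight 1.9≤1.9, RAM 33≥21, battery life 12≥7).
D8: not dominated (best weight).
D9: dominated by D8 (weight 1.1≤1.8, RAM 45≥11, battery life 6≥5).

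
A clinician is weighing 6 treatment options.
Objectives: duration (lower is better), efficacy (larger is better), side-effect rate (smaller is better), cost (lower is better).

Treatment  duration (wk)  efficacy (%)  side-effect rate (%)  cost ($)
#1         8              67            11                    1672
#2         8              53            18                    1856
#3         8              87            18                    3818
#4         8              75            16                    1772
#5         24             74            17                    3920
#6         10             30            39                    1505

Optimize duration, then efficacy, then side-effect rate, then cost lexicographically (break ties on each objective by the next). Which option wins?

First minimize duration: best is 8, kept {#1, #2, #3, #4}.
Then maximize efficacy: best is 87, kept {#3}.

#3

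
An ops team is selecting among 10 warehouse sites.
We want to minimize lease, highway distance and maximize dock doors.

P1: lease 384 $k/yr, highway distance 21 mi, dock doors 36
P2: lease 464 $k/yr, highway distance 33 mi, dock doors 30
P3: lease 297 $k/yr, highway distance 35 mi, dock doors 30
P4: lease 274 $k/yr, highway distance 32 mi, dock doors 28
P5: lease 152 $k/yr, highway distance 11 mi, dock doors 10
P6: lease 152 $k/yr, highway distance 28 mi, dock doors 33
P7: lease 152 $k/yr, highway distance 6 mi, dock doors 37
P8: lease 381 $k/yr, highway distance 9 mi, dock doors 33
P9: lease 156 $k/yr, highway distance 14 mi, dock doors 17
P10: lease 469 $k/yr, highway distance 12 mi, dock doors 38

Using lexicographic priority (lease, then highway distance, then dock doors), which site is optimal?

P7

First minimize lease: best is 152, kept {P5, P6, P7}.
Then minimize highway distance: best is 6, kept {P7}.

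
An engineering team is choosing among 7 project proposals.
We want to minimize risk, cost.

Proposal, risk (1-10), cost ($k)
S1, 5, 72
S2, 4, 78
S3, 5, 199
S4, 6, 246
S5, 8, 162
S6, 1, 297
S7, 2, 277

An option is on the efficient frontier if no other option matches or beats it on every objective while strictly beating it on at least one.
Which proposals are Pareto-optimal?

S1, S2, S6, S7

S1: not dominated (best cost).
S2: not dominated.
S3: dominated by S1 (risk 5≤5, cost 72≤199).
S4: dominated by S1 (risk 5≤6, cost 72≤246).
S5: dominated by S1 (risk 5≤8, cost 72≤162).
S6: not dominated (best risk).
S7: not dominated.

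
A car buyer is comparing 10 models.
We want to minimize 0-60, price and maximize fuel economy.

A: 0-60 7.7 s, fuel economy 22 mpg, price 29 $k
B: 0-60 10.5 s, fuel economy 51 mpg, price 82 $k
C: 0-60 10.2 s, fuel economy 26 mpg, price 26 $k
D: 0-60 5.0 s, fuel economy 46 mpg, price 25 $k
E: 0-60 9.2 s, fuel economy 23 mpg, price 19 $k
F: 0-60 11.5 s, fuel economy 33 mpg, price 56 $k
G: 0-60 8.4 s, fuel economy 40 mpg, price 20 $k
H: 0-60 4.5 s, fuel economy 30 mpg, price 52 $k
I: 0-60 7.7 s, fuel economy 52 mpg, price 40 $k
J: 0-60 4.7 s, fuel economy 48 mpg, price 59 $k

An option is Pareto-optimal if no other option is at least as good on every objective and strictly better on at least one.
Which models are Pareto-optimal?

D, E, G, H, I, J

A: dominated by D (0-60 5.0≤7.7, fuel economy 46≥22, price 25≤29).
B: dominated by I (0-60 7.7≤10.5, fuel economy 52≥51, price 40≤82).
C: dominated by D (0-60 5.0≤10.2, fuel economy 46≥26, price 25≤26).
D: not dominated.
E: not dominated (best price).
F: dominated by D (0-60 5.0≤11.5, fuel economy 46≥33, price 25≤56).
G: not dominated.
H: not dominated (best 0-60).
I: not dominated (best fuel economy).
J: not dominated.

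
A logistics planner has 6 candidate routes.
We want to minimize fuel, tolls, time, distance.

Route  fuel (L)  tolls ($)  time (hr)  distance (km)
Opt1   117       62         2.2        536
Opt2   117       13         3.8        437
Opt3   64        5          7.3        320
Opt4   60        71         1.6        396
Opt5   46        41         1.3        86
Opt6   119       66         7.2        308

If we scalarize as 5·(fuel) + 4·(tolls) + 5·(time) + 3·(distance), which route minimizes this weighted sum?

Opt1: 5·117 + 4·62 + 5·2.2 + 3·536 = 2452.0
Opt2: 5·117 + 4·13 + 5·3.8 + 3·437 = 1967.0
Opt3: 5·64 + 4·5 + 5·7.3 + 3·320 = 1336.5
Opt4: 5·60 + 4·71 + 5·1.6 + 3·396 = 1780.0
Opt5: 5·46 + 4·41 + 5·1.3 + 3·86 = 658.5
Opt6: 5·119 + 4·66 + 5·7.2 + 3·308 = 1819.0
Lowest: Opt5 at 658.5.

Opt5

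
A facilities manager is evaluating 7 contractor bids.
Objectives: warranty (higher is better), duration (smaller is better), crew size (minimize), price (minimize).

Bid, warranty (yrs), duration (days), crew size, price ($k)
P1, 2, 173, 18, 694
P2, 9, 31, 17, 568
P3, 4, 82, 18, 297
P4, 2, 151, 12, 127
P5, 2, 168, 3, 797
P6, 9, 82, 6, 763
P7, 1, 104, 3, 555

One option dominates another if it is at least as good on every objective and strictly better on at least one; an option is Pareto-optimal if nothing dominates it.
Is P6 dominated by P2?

No

P2 vs P6: P2 is worse on crew size (17 vs 6), so it does not dominate P6.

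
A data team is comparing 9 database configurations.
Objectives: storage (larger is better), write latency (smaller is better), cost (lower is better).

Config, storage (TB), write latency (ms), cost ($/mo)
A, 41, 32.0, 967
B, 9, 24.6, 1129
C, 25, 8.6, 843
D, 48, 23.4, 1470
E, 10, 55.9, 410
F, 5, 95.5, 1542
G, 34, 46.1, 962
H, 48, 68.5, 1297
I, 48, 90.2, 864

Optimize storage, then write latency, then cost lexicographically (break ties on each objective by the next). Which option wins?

D

First maximize storage: best is 48, kept {D, H, I}.
Then minimize write latency: best is 23.4, kept {D}.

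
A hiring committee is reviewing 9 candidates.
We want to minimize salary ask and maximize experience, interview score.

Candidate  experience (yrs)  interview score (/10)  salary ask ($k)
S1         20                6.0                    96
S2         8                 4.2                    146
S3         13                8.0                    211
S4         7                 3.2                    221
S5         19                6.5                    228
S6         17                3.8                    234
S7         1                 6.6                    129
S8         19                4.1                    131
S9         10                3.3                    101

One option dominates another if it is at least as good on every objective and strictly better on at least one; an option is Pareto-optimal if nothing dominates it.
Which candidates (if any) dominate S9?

S1

S1: experience 20≥10, interview score 6.0≥3.3, salary ask 96≤101 — dominates S9.
Others (S2, S3, S4, S5, S6, S7, S8) are each worse than S9 on at least one objective.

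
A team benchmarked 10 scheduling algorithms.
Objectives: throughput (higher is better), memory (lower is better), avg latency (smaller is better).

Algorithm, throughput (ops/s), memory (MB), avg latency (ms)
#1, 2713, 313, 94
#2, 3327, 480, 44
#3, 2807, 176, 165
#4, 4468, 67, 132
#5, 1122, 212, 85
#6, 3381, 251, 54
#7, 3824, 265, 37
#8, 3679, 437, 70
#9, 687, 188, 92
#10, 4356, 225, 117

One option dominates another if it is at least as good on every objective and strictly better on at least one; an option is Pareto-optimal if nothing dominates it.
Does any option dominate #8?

#7 vs #8: throughput 3824≥3679, memory 265≤437, avg latency 37≤70 — #7 is at least as good on every objective and strictly better on at least one, so #7 dominates #8.

Yes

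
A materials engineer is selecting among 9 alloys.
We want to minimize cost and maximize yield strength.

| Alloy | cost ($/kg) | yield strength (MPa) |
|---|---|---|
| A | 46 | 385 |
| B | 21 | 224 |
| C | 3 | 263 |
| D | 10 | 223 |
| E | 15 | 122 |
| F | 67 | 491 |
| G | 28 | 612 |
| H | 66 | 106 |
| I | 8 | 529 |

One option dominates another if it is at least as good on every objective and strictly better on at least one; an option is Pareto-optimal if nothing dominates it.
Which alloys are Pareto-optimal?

A: dominated by G (cost 28≤46, yield strength 612≥385).
B: dominated by C (cost 3≤21, yield strength 263≥224).
C: not dominated (best cost).
D: dominated by C (cost 3≤10, yield strength 263≥223).
E: dominated by C (cost 3≤15, yield strength 263≥122).
F: dominated by G (cost 28≤67, yield strength 612≥491).
G: not dominated (best yield strength).
H: dominated by A (cost 46≤66, yield strength 385≥106).
I: not dominated.

C, G, I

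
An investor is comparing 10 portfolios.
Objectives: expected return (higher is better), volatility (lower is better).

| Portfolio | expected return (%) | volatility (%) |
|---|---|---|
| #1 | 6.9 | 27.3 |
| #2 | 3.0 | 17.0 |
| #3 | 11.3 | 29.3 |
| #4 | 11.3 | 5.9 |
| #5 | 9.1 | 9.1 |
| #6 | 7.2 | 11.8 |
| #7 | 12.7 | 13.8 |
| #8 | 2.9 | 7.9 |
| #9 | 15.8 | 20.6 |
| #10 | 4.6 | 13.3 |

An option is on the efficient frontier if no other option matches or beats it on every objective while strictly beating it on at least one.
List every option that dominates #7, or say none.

none

#1: worse on expected return (6.9 vs 12.7).
#2: worse on expected return (3.0 vs 12.7).
#3: worse on expected return (11.3 vs 12.7).
#4: worse on expected return (11.3 vs 12.7).
#5: worse on expected return (9.1 vs 12.7).
#6: worse on expected return (7.2 vs 12.7).
#8: worse on expected return (2.9 vs 12.7).
#9: worse on volatility (20.6 vs 13.8).
#10: worse on expected return (4.6 vs 12.7).
No option dominates #7.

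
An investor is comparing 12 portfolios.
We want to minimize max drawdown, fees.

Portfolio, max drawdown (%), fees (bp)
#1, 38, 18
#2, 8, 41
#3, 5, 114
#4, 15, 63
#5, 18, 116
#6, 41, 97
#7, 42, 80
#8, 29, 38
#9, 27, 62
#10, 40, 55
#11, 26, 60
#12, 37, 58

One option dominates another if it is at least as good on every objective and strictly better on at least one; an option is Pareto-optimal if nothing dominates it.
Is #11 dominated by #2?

Yes

#2 vs #11: max drawdown 8≤26, fees 41≤60 — #2 is at least as good on every objective with at least one strict improvement.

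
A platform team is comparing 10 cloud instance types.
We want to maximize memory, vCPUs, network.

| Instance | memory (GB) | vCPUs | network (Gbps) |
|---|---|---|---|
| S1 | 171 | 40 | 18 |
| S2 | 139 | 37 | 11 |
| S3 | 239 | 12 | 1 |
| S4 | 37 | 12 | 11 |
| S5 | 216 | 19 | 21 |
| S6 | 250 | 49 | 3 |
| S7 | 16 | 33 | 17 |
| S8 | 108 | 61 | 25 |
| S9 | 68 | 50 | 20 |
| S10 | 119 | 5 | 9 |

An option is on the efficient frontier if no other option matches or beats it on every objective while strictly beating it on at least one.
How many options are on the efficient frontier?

4

S1: not dominated.
S2: dominated by S1 (memory 171≥139, vCPUs 40≥37, network 18≥11).
S3: dominated by S6 (memory 250≥239, vCPUs 49≥12, network 3≥1).
S4: dominated by S1 (memory 171≥37, vCPUs 40≥12, network 18≥11).
S5: not dominated.
S6: not dominated (best memory).
S7: dominated by S1 (memory 171≥16, vCPUs 40≥33, network 18≥17).
S8: not dominated (best vCPUs).
S9: dominated by S8 (memory 108≥68, vCPUs 61≥50, network 25≥20).
S10: dominated by S1 (memory 171≥119, vCPUs 40≥5, network 18≥9).
Pareto-optimal: S1, S5, S6, S8 → 4.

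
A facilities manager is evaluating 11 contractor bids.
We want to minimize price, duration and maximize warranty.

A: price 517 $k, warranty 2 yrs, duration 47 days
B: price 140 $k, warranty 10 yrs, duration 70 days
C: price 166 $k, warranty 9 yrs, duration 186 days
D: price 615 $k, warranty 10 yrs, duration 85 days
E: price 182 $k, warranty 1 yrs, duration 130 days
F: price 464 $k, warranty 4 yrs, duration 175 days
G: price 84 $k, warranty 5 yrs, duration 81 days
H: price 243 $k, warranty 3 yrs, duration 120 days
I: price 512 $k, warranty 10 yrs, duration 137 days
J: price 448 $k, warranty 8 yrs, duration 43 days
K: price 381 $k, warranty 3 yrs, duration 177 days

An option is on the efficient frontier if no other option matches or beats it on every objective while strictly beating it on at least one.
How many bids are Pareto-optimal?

3

A: dominated by J (price 448≤517, warranty 8≥2, duration 43≤47).
B: not dominated.
C: dominated by B (price 140≤166, warranty 10≥9, duration 70≤186).
D: dominated by B (price 140≤615, warranty 10≥10, duration 70≤85).
E: dominated by B (price 140≤182, warranty 10≥1, duration 70≤130).
F: dominated by B (price 140≤464, warranty 10≥4, duration 70≤175).
G: not dominated (best price).
H: dominated by B (price 140≤243, warranty 10≥3, duration 70≤120).
I: dominated by B (price 140≤512, warranty 10≥10, duration 70≤137).
J: not dominated (best duration).
K: dominated by B (price 140≤381, warranty 10≥3, duration 70≤177).
Pareto-optimal: B, G, J → 3.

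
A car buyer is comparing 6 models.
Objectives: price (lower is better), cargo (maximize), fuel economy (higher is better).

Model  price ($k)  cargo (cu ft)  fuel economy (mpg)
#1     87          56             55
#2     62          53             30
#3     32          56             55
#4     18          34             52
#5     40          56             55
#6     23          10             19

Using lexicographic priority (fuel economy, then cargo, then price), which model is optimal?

First maximize fuel economy: best is 55, kept {#1, #3, #5}.
Then maximize cargo: best is 56, kept {#1, #3, #5}.
Then minimize price: best is 32, kept {#3}.

#3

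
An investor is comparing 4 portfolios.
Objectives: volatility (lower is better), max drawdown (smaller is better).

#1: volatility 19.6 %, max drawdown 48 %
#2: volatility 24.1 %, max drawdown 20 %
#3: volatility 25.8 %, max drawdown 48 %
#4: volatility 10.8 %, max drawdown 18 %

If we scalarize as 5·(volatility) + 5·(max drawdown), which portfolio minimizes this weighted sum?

#4

#1: 5·19.6 + 5·48 = 338.0
#2: 5·24.1 + 5·20 = 220.5
#3: 5·25.8 + 5·48 = 369.0
#4: 5·10.8 + 5·18 = 144.0
Lowest: #4 at 144.0.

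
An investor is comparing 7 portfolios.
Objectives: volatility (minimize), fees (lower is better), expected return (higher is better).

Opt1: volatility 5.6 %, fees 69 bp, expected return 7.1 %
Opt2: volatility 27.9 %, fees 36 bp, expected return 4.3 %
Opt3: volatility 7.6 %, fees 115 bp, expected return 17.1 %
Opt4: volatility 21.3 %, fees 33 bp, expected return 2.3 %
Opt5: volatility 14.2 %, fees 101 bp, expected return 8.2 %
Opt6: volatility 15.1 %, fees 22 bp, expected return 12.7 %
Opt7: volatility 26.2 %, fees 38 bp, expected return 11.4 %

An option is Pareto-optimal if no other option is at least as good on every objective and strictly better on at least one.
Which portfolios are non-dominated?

Opt1, Opt3, Opt5, Opt6

Opt1: not dominated (best volatility).
Opt2: dominated by Opt6 (volatility 15.1≤27.9, fees 22≤36, expected return 12.7≥4.3).
Opt3: not dominated (best expected return).
Opt4: dominated by Opt6 (volatility 15.1≤21.3, fees 22≤33, expected return 12.7≥2.3).
Opt5: not dominated.
Opt6: not dominated (best fees).
Opt7: dominated by Opt6 (volatility 15.1≤26.2, fees 22≤38, expected return 12.7≥11.4).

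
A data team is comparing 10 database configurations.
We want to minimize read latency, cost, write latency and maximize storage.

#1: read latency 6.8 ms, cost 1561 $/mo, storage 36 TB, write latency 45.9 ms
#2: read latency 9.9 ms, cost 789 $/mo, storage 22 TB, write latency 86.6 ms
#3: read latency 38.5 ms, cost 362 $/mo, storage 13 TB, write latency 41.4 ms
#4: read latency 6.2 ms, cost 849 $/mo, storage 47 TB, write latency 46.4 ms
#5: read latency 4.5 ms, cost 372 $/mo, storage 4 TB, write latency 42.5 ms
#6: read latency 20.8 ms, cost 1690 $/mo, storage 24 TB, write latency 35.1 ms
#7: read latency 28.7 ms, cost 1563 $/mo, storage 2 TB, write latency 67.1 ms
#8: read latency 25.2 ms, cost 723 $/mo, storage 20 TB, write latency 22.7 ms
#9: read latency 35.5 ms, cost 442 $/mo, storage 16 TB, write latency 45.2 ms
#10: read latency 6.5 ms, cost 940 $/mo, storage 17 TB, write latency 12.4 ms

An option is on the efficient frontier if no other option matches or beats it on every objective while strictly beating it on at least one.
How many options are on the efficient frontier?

#1: not dominated.
#2: not dominated.
#3: not dominated (best cost).
#4: not dominated (best storage).
#5: not dominated (best read latency).
#6: not dominated.
#7: dominated by #1 (read latency 6.8≤28.7, cost 1561≤1563, storage 36≥2, write latency 45.9≤67.1).
#8: not dominated.
#9: not dominated.
#10: not dominated (best write latency).
Pareto-optimal: #1, #2, #3, #4, #5, #6, #8, #9, #10 → 9.

9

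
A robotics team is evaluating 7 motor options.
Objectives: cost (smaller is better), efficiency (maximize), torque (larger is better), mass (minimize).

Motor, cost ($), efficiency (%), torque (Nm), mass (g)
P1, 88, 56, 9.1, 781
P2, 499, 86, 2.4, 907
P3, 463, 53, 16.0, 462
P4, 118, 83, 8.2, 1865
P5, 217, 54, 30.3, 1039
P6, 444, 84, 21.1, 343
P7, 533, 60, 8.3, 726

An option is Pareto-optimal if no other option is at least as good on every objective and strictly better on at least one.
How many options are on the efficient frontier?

5

P1: not dominated (best cost).
P2: not dominated (best efficiency).
P3: dominated by P6 (cost 444≤463, efficiency 84≥53, torque 21.1≥16.0, mass 343≤462).
P4: not dominated.
P5: not dominated (best torque).
P6: not dominated (best mass).
P7: dominated by P6 (cost 444≤533, efficiency 84≥60, torque 21.1≥8.3, mass 343≤726).
Pareto-optimal: P1, P2, P4, P5, P6 → 5.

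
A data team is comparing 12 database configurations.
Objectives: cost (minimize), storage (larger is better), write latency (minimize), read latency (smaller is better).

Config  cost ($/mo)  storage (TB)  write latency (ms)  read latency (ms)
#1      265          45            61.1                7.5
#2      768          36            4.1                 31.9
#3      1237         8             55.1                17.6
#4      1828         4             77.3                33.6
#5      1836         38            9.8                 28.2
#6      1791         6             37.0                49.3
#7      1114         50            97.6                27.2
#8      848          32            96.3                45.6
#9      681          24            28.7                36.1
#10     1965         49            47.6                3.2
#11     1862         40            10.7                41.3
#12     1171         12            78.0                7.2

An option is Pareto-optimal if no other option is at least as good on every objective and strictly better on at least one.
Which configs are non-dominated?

#1: not dominated (best cost).
#2: not dominated (best write latency).
#3: not dominated.
#4: dominated by #1 (cost 265≤1828, storage 45≥4, write latency 61.1≤77.3, read latency 7.5≤33.6).
#5: not dominated.
#6: dominated by #2 (cost 768≤1791, storage 36≥6, write latency 4.1≤37.0, read latency 31.9≤49.3).
#7: not dominated (best storage).
#8: dominated by #1 (cost 265≤848, storage 45≥32, write latency 61.1≤96.3, read latency 7.5≤45.6).
#9: not dominated.
#10: not dominated (best read latency).
#11: not dominated.
#12: not dominated.

#1, #2, #3, #5, #7, #9, #10, #11, #12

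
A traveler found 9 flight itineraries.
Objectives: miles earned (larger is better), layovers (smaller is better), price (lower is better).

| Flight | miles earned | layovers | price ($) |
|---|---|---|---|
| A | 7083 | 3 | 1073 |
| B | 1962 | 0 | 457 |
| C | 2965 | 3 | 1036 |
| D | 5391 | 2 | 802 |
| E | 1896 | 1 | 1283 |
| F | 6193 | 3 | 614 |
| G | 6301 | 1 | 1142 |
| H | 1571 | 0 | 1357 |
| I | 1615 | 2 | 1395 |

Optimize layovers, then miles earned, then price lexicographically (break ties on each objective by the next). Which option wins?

B

First minimize layovers: best is 0, kept {B, H}.
Then maximize miles earned: best is 1962, kept {B}.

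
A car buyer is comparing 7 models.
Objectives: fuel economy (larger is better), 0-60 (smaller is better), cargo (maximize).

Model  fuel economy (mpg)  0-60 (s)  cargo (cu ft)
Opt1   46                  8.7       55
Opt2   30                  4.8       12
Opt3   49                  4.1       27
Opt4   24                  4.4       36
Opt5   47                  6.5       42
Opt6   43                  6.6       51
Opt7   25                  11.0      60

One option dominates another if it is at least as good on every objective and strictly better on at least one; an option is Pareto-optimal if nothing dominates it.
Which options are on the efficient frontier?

Opt1, Opt3, Opt4, Opt5, Opt6, Opt7

Opt1: not dominated.
Opt2: dominated by Opt3 (fuel economy 49≥30, 0-60 4.1≤4.8, cargo 27≥12).
Opt3: not dominated (best fuel economy).
Opt4: not dominated.
Opt5: not dominated.
Opt6: not dominated.
Opt7: not dominated (best cargo).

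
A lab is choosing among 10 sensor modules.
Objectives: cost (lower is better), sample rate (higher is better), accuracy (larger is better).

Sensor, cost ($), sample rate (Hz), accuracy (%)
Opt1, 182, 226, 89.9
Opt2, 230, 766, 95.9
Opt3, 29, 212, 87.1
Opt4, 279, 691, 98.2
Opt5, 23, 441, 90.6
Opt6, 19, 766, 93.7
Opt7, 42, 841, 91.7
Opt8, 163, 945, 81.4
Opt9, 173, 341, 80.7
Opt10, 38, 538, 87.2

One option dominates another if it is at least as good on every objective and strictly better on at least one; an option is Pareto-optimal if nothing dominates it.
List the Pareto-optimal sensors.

Opt1: dominated by Opt5 (cost 23≤182, sample rate 441≥226, accuracy 90.6≥89.9).
Opt2: not dominated.
Opt3: dominated by Opt5 (cost 23≤29, sample rate 441≥212, accuracy 90.6≥87.1).
Opt4: not dominated (best accuracy).
Opt5: dominated by Opt6 (cost 19≤23, sample rate 766≥441, accuracy 93.7≥90.6).
Opt6: not dominated (best cost).
Opt7: not dominated.
Opt8: not dominated (best sample rate).
Opt9: dominated by Opt5 (cost 23≤173, sample rate 441≥341, accuracy 90.6≥80.7).
Opt10: dominated by Opt6 (cost 19≤38, sample rate 766≥538, accuracy 93.7≥87.2).

Opt2, Opt4, Opt6, Opt7, Opt8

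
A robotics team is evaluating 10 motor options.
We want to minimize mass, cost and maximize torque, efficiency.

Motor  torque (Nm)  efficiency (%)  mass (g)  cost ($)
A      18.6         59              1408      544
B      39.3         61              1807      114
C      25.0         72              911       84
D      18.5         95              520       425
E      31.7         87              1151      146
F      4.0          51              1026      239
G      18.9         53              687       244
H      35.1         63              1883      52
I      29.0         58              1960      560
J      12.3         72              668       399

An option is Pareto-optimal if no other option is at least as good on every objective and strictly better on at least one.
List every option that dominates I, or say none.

B, E, H

B: torque 39.3≥29.0, efficiency 61≥58, mass 1807≤1960, cost 114≤560 — dominates I.
E: torque 31.7≥29.0, efficiency 87≥58, mass 1151≤1960, cost 146≤560 — dominates I.
H: torque 35.1≥29.0, efficiency 63≥58, mass 1883≤1960, cost 52≤560 — dominates I.
Others (A, C, D, F, G, J) are each worse than I on at least one objective.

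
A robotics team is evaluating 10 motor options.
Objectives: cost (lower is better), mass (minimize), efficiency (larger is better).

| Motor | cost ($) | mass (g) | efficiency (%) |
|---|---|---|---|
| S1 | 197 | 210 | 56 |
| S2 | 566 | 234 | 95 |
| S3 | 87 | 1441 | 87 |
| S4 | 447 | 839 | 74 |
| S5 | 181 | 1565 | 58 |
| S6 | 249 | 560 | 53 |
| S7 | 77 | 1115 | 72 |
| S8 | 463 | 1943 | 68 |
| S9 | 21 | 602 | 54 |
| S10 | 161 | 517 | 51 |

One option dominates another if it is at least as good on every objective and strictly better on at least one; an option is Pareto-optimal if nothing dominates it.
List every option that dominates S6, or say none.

S1: cost 197≤249, mass 210≤560, efficiency 56≥53 — dominates S6.
Others (S2, S3, S4, S5, S7, S8, S9, S10) are each worse than S6 on at least one objective.

S1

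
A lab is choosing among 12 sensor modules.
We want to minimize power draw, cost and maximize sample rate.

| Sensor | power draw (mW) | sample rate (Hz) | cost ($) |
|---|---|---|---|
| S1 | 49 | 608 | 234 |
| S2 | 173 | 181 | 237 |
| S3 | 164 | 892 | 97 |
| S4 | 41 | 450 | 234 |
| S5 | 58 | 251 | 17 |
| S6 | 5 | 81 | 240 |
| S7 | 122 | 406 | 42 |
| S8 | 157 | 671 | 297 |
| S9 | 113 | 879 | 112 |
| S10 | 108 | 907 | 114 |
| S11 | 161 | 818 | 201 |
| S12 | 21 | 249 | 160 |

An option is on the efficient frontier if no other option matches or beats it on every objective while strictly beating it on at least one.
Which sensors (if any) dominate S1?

none

S2: worse on power draw (173 vs 49).
S3: worse on power draw (164 vs 49).
S4: worse on sample rate (450 vs 608).
S5: worse on power draw (58 vs 49).
S6: worse on sample rate (81 vs 608).
S7: worse on power draw (122 vs 49).
S8: worse on power draw (157 vs 49).
S9: worse on power draw (113 vs 49).
S10: worse on power draw (108 vs 49).
S11: worse on power draw (161 vs 49).
S12: worse on sample rate (249 vs 608).
No option dominates S1.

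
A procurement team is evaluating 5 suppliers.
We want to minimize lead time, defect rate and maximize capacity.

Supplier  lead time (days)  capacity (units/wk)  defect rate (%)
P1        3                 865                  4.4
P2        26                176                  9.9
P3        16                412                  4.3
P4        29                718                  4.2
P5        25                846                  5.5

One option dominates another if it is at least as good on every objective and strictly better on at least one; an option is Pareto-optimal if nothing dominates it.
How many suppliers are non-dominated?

P1: not dominated (best lead time).
P2: dominated by P1 (lead time 3≤26, capacity 865≥176, defect rate 4.4≤9.9).
P3: not dominated.
P4: not dominated (best defect rate).
P5: dominated by P1 (lead time 3≤25, capacity 865≥846, defect rate 4.4≤5.5).
Pareto-optimal: P1, P3, P4 → 3.

3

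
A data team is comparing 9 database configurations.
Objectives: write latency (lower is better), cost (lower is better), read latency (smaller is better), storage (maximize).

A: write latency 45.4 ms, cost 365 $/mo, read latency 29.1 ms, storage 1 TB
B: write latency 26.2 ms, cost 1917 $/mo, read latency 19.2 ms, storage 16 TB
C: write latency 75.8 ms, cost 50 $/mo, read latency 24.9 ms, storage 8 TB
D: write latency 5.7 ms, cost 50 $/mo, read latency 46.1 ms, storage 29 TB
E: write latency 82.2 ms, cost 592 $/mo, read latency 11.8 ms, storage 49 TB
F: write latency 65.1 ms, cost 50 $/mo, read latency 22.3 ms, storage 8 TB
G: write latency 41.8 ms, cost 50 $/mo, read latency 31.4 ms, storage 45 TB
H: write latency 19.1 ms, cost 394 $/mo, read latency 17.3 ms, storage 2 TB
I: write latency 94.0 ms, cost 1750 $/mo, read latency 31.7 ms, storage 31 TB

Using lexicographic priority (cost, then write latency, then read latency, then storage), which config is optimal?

D

First minimize cost: best is 50, kept {C, D, F, G}.
Then minimize write latency: best is 5.7, kept {D}.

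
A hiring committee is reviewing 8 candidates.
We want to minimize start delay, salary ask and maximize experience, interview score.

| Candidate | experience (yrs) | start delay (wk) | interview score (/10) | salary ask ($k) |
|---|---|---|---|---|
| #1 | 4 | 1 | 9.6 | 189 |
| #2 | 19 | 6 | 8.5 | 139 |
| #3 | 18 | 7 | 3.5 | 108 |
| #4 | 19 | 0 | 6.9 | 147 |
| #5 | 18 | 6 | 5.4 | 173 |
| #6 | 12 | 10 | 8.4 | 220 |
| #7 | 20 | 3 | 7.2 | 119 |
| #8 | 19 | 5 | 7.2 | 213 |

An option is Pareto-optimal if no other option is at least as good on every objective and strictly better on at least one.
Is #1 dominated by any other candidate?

#2: worse on start delay (6 vs 1).
#3: worse on start delay (7 vs 1).
#4: worse on interview score (6.9 vs 9.6).
#5: worse on start delay (6 vs 1).
#6: worse on start delay (10 vs 1).
#7: worse on start delay (3 vs 1).
#8: worse on start delay (5 vs 1).
No option is at least as good as #1 on every objective and strictly better on one.

No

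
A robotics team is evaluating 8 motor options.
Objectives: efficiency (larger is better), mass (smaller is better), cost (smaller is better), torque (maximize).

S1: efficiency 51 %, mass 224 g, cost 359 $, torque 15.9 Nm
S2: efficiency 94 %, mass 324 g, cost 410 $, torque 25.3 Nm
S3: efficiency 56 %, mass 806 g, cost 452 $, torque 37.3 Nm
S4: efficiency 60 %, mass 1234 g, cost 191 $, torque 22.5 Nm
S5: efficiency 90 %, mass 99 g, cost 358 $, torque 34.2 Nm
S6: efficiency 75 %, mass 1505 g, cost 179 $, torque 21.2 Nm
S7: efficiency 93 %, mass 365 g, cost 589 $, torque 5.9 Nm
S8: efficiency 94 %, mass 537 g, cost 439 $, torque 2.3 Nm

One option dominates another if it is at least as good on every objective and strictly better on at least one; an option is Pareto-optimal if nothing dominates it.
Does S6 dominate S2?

No

S6 vs S2: S6 is worse on efficiency (75 vs 94), so it does not dominate S2.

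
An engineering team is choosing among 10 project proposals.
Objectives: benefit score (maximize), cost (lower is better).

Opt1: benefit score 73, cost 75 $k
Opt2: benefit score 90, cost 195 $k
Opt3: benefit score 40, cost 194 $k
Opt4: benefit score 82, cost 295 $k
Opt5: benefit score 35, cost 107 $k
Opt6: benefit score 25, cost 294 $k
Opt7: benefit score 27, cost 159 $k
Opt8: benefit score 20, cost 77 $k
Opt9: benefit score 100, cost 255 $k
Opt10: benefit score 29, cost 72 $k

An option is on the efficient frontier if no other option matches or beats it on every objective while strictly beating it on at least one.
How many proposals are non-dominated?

Opt1: not dominated.
Opt2: not dominated.
Opt3: dominated by Opt1 (benefit score 73≥40, cost 75≤194).
Opt4: dominated by Opt2 (benefit score 90≥82, cost 195≤295).
Opt5: dominated by Opt1 (benefit score 73≥35, cost 75≤107).
Opt6: dominated by Opt1 (benefit score 73≥25, cost 75≤294).
Opt7: dominated by Opt1 (benefit score 73≥27, cost 75≤159).
Opt8: dominated by Opt1 (benefit score 73≥20, cost 75≤77).
Opt9: not dominated (best benefit score).
Opt10: not dominated (best cost).
Pareto-optimal: Opt1, Opt2, Opt9, Opt10 → 4.

4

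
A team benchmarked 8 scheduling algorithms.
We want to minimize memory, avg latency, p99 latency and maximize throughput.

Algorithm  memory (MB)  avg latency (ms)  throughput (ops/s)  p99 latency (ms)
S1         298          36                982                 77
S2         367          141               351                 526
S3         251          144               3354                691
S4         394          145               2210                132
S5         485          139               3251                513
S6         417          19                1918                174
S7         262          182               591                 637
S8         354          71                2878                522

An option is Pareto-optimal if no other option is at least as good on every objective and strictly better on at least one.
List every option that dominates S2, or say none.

S1, S8

S1: memory 298≤367, avg latency 36≤141, throughput 982≥351, p99 latency 77≤526 — dominates S2.
S8: memory 354≤367, avg latency 71≤141, throughput 2878≥351, p99 latency 522≤526 — dominates S2.
Others (S3, S4, S5, S6, S7) are each worse than S2 on at least one objective.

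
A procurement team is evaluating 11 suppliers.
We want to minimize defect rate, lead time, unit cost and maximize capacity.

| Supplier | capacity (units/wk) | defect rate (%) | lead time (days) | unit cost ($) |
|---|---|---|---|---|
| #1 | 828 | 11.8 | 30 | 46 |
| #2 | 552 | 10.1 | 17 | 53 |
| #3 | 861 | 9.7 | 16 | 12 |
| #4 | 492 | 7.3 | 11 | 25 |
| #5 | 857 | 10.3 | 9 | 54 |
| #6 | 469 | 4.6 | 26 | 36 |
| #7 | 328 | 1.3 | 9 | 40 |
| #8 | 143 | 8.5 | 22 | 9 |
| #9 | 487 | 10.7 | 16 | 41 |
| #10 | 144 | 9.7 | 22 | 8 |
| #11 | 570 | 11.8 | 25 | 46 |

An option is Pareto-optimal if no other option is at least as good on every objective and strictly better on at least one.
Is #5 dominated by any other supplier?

No

#1: worse on capacity (828 vs 857).
#2: worse on capacity (552 vs 857).
#3: worse on lead time (16 vs 9).
#4: worse on capacity (492 vs 857).
#6: worse on capacity (469 vs 857).
#7: worse on capacity (328 vs 857).
#8: worse on capacity (143 vs 857).
#9: worse on capacity (487 vs 857).
#10: worse on capacity (144 vs 857).
#11: worse on capacity (570 vs 857).
No option is at least as good as #5 on every objective and strictly better on one.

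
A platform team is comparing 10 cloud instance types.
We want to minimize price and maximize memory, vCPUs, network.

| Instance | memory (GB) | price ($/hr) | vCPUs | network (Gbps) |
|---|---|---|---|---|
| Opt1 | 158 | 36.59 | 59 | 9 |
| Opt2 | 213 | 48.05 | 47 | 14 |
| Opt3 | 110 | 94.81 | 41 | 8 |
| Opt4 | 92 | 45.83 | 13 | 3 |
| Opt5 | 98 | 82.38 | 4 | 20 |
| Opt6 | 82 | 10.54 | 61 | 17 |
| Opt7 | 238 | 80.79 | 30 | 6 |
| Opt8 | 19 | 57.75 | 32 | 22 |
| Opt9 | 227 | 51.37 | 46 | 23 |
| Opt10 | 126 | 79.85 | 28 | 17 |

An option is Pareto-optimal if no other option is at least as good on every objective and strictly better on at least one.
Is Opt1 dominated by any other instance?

Opt2: worse on price (48.05 vs 36.59).
Opt3: worse on memory (110 vs 158).
Opt4: worse on memory (92 vs 158).
Opt5: worse on memory (98 vs 158).
Opt6: worse on memory (82 vs 158).
Opt7: worse on price (80.79 vs 36.59).
Opt8: worse on memory (19 vs 158).
Opt9: worse on price (51.37 vs 36.59).
Opt10: worse on memory (126 vs 158).
No option is at least as good as Opt1 on every objective and strictly better on one.

No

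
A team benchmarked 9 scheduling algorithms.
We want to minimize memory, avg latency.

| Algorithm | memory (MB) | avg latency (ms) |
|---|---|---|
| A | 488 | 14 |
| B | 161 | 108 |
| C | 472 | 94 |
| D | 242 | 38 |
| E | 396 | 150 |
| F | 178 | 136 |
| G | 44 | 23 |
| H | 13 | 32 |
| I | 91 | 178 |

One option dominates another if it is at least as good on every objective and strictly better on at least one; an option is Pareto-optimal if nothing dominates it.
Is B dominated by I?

I vs B: I is worse on avg latency (178 vs 108), so it does not dominate B.

No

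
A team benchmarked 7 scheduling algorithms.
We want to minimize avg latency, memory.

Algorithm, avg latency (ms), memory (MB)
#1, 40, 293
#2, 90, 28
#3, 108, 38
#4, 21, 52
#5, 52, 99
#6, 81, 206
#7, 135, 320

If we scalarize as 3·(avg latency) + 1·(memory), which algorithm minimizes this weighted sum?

#4

#1: 3·40 + 1·293 = 413
#2: 3·90 + 1·28 = 298
#3: 3·108 + 1·38 = 362
#4: 3·21 + 1·52 = 115
#5: 3·52 + 1·99 = 255
#6: 3·81 + 1·206 = 449
#7: 3·135 + 1·320 = 725
Lowest: #4 at 115.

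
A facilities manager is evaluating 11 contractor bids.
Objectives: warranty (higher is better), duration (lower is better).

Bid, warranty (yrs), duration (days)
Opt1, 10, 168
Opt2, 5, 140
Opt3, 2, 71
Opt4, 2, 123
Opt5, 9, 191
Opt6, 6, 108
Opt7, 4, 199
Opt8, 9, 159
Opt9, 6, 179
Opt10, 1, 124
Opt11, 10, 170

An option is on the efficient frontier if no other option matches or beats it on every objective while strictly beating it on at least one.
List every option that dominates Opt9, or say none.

Opt1, Opt6, Opt8, Opt11

Opt1: warranty 10≥6, duration 168≤179 — dominates Opt9.
Opt6: warranty 6≥6, duration 108≤179 — dominates Opt9.
Opt8: warranty 9≥6, duration 159≤179 — dominates Opt9.
Opt11: warranty 10≥6, duration 170≤179 — dominates Opt9.
Others (Opt2, Opt3, Opt4, Opt5, Opt7, Opt10) are each worse than Opt9 on at least one objective.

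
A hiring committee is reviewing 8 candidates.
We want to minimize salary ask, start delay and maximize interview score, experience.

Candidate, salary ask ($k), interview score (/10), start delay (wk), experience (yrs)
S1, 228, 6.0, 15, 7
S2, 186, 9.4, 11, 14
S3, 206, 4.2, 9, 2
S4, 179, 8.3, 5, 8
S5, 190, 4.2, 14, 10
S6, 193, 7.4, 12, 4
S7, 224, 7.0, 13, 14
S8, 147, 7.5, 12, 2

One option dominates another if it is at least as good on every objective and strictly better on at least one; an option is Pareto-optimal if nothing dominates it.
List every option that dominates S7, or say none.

S2: salary ask 186≤224, interview score 9.4≥7.0, start delay 11≤13, experience 14≥14 — dominates S7.
Others (S1, S3, S4, S5, S6, S8) are each worse than S7 on at least one objective.

S2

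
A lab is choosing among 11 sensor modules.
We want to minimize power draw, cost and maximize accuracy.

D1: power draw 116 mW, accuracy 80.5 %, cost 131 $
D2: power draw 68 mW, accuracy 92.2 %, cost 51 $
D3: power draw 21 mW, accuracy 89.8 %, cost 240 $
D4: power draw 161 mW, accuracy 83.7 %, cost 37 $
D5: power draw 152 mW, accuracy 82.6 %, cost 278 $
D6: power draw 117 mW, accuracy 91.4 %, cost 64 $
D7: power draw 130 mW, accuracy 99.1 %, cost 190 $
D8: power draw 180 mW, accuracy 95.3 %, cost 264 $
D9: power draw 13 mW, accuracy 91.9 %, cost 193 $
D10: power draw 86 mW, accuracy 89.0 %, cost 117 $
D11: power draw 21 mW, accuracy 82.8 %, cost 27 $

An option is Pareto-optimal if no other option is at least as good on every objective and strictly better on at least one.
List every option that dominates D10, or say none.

D2

D2: power draw 68≤86, accuracy 92.2≥89.0, cost 51≤117 — dominates D10.
Others (D1, D3, D4, D5, D6, D7, D8, D9, D11) are each worse than D10 on at least one objective.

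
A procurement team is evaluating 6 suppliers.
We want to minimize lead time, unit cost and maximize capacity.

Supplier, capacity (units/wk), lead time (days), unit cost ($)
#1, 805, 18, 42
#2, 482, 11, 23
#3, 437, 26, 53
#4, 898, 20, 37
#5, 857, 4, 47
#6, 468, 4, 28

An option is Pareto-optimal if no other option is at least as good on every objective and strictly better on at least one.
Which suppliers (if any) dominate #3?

#1: capacity 805≥437, lead time 18≤26, unit cost 42≤53 — dominates #3.
#2: capacity 482≥437, lead time 11≤26, unit cost 23≤53 — dominates #3.
#4: capacity 898≥437, lead time 20≤26, unit cost 37≤53 — dominates #3.
#5: capacity 857≥437, lead time 4≤26, unit cost 47≤53 — dominates #3.
#6: capacity 468≥437, lead time 4≤26, unit cost 28≤53 — dominates #3.

#1, #2, #4, #5, #6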